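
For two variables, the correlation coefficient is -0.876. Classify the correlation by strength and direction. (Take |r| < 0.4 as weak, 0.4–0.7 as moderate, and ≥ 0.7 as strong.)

r = -0.876 < 0 so the relationship is negative.
|r| = 0.876, which falls in the strong range.

strong negative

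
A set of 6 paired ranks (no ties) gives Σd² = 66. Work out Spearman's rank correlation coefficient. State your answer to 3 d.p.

ρ = 1 − 6Σd² / [n(n²−1)] = 1 − 6×66 / (6×35)
  = 1 − 396/210 = 1 − 1.8857 ≈ -0.886

-0.886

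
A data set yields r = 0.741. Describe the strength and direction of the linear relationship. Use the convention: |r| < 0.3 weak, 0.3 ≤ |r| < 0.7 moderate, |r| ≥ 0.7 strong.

r = 0.741 > 0 so the relationship is positive.
|r| = 0.741, which falls in the strong range.

strong positive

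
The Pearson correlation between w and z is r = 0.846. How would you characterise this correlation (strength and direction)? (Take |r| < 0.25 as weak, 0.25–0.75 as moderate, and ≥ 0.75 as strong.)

r = 0.846 > 0 so the relationship is positive.
|r| = 0.846, which falls in the strong range.

strong positive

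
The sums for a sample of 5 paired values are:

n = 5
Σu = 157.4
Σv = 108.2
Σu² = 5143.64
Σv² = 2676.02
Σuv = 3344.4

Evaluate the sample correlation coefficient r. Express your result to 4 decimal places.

-0.2457

r = (nΣuv − ΣuΣv) / √[(nΣu² − (Σu)²)(nΣv² − (Σv)²)]
Numerator: 5×3344.4 − 157.4×108.2 = -308.68
Denominator: √[(25718.2 − 24774.76)(13380.1 − 11707.24)] = √[943.44 × 1672.86] = 1256.2814
r = -308.68 / 1256.2814 ≈ -0.2457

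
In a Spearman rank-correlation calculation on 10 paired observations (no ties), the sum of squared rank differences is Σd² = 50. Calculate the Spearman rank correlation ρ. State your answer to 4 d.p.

0.6970

ρ = 1 − 6Σd² / [n(n²−1)] = 1 − 6×50 / (10×99)
  = 1 − 300/990 = 1 − 0.30303 ≈ 0.6970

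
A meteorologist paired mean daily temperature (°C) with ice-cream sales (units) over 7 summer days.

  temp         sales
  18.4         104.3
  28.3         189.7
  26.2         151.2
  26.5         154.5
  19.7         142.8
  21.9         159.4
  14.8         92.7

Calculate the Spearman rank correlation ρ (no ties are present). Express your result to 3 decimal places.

Rank temp: 2, 7, 5, 6, 3, 4, 1
Rank sales: 2, 7, 4, 5, 3, 6, 1
d = rank(temp) − rank(sales): 0, 0, 1, 1, 0, -2, 0; Σd² = 6
ρ = 1 − 6Σd² / [n(n²−1)] = 1 − 6×6 / (7×48) = 1 − 36/336 ≈ 0.893

0.893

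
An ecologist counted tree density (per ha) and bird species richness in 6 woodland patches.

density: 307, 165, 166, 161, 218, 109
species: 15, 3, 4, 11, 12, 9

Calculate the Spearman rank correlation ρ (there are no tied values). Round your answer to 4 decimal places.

0.5429

Rank density: 6, 3, 4, 2, 5, 1
Rank species: 6, 1, 2, 4, 5, 3
d = rank(density) − rank(species): 0, 2, 2, -2, 0, -2; Σd² = 16
ρ = 1 − 6Σd² / [n(n²−1)] = 1 − 6×16 / (6×35) = 1 − 96/210 ≈ 0.5429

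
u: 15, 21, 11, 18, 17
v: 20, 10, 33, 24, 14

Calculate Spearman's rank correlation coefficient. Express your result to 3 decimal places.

Rank u: 2, 5, 1, 4, 3
Rank v: 3, 1, 5, 4, 2
d = rank(u) − rank(v): -1, 4, -4, 0, 1; Σd² = 34
ρ = 1 − 6Σd² / [n(n²−1)] = 1 − 6×34 / (5×24) = 1 − 204/120 ≈ -0.700

-0.700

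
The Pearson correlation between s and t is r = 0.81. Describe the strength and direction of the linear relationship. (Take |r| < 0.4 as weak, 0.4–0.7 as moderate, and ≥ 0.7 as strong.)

r = 0.81 > 0 so the relationship is positive.
|r| = 0.81, which falls in the strong range.

strong positive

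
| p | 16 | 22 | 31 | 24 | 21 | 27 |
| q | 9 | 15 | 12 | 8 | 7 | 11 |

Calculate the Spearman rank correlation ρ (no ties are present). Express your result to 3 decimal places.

0.429

Rank p: 1, 3, 6, 4, 2, 5
Rank q: 3, 6, 5, 2, 1, 4
d = rank(p) − rank(q): -2, -3, 1, 2, 1, 1; Σd² = 20
ρ = 1 − 6Σd² / [n(n²−1)] = 1 − 6×20 / (6×35) = 1 − 120/210 ≈ 0.429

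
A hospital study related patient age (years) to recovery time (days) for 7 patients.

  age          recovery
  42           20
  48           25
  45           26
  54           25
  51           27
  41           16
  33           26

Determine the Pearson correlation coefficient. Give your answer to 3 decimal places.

n = 7, Σx = 314, Σy = 165, Σx² = 14380, Σy² = 3987, Σxy = 7451
nΣxy − ΣxΣy = 52157 − 51810 = 347
nΣx² − (Σx)² = 100660 − 98596 = 2064; nΣy² − (Σy)² = 27909 − 27225 = 684
r = 347 / √(2064 × 684) = 347 / 1188.1818 ≈ 0.292

0.292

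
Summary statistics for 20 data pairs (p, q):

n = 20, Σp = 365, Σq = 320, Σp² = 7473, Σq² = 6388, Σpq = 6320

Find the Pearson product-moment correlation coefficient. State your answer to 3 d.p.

r = (nΣpq − ΣpΣq) / √[(nΣp² − (Σp)²)(nΣq² − (Σq)²)]
Numerator: 20×6320 − 365×320 = 9600
Denominator: √[(149460 − 133225)(127760 − 102400)] = √[16235 × 25360] = 20290.8748
r = 9600 / 20290.8748 ≈ 0.473

0.473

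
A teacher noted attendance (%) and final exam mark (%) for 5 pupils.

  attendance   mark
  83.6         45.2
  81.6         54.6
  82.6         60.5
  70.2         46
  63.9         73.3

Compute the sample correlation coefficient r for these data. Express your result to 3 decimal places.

n = 5, Σx = 381.9, Σy = 279.6, Σx² = 29481.53, Σy² = 16173.34, Σxy = 21144.45
nΣxy − ΣxΣy = 105722.25 − 106779.24 = -1056.99
nΣx² − (Σx)² = 147407.65 − 145847.61 = 1560.04; nΣy² − (Σy)² = 80866.7 − 78176.16 = 2690.54
r = -1056.99 / √(1560.04 × 2690.54) = -1056.99 / 2048.7435 ≈ -0.516

-0.516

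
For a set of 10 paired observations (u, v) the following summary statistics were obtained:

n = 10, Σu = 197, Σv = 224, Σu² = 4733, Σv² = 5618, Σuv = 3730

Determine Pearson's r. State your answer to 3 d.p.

r = (nΣuv − ΣuΣv) / √[(nΣu² − (Σu)²)(nΣv² − (Σv)²)]
Numerator: 10×3730 − 197×224 = -6828
Denominator: √[(47330 − 38809)(56180 − 50176)] = √[8521 × 6004] = 7152.6278
r = -6828 / 7152.6278 ≈ -0.955

-0.955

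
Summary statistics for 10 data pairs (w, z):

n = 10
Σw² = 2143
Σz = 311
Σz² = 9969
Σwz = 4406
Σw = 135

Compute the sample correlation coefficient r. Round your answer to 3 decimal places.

0.673

r = (nΣwz − ΣwΣz) / √[(nΣw² − (Σw)²)(nΣz² − (Σz)²)]
Numerator: 10×4406 − 135×311 = 2075
Denominator: √[(21430 − 18225)(99690 − 96721)] = √[3205 × 2969] = 3084.7439
r = 2075 / 3084.7439 ≈ 0.673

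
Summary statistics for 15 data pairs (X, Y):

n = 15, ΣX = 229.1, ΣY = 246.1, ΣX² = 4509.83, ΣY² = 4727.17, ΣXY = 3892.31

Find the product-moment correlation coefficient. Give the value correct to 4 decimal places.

0.1600

r = (nΣXY − ΣXΣY) / √[(nΣX² − (ΣX)²)(nΣY² − (ΣY)²)]
Numerator: 15×3892.31 − 229.1×246.1 = 2003.14
Denominator: √[(67647.45 − 52486.81)(70907.55 − 60565.21)] = √[15160.64 × 10342.34] = 12521.8407
r = 2003.14 / 12521.8407 ≈ 0.1600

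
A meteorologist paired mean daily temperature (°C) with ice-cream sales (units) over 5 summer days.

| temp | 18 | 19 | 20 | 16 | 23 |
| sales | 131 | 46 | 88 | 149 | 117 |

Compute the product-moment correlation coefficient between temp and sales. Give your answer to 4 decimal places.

-0.3067

n = 5, Σx = 96, Σy = 531, Σx² = 1870, Σy² = 62911, Σxy = 10067
nΣxy − ΣxΣy = 50335 − 50976 = -641
nΣx² − (Σx)² = 9350 − 9216 = 134; nΣy² − (Σy)² = 314555 − 281961 = 32594
r = -641 / √(134 × 32594) = -641 / 2089.8794 ≈ -0.3067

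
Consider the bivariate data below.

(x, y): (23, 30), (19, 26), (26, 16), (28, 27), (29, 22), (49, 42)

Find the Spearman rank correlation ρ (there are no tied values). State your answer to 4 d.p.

0.2571

Rank x: 2, 1, 3, 4, 5, 6
Rank y: 5, 3, 1, 4, 2, 6
d = rank(x) − rank(y): -3, -2, 2, 0, 3, 0; Σd² = 26
ρ = 1 − 6Σd² / [n(n²−1)] = 1 − 6×26 / (6×35) = 1 − 156/210 ≈ 0.2571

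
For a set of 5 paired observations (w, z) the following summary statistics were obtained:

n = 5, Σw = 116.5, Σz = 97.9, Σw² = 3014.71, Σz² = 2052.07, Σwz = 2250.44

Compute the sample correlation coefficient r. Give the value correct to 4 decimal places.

r = (nΣwz − ΣwΣz) / √[(nΣw² − (Σw)²)(nΣz² − (Σz)²)]
Numerator: 5×2250.44 − 116.5×97.9 = -153.15
Denominator: √[(15073.55 − 13572.25)(10260.35 − 9584.41)] = √[1501.3 × 675.94] = 1007.3672
r = -153.15 / 1007.3672 ≈ -0.1520

-0.1520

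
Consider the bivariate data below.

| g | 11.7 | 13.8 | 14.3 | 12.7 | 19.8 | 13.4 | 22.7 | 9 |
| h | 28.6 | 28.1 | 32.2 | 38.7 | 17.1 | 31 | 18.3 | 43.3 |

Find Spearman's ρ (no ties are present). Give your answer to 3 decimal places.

Rank g: 2, 5, 6, 3, 7, 4, 8, 1
Rank h: 4, 3, 6, 7, 1, 5, 2, 8
d = rank(g) − rank(h): -2, 2, 0, -4, 6, -1, 6, -7; Σd² = 146
ρ = 1 − 6Σd² / [n(n²−1)] = 1 − 6×146 / (8×63) = 1 − 876/504 ≈ -0.738

-0.738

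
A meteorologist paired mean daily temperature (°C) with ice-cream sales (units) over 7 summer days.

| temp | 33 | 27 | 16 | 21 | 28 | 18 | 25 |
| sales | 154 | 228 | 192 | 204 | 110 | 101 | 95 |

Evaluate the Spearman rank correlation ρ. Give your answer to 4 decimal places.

Rank temp: 7, 5, 1, 3, 6, 2, 4
Rank sales: 4, 7, 5, 6, 3, 2, 1
d = rank(temp) − rank(sales): 3, -2, -4, -3, 3, 0, 3; Σd² = 56
ρ = 1 − 6Σd² / [n(n²−1)] = 1 − 6×56 / (7×48) = 1 − 336/336 ≈ 0.0000

0.0000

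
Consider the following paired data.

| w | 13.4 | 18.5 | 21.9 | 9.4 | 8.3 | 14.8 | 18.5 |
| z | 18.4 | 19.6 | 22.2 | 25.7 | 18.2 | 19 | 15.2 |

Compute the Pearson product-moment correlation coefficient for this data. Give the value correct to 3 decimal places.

n = 7, Σw = 104.8, Σz = 138.3, Σw² = 1719.96, Σz² = 2799.33, Σwz = 2050.38
nΣwz − ΣwΣz = 14352.66 − 14493.84 = -141.18
nΣw² − (Σw)² = 12039.72 − 10983.04 = 1056.68; nΣz² − (Σz)² = 19595.31 − 19126.89 = 468.42
r = -141.18 / √(1056.68 × 468.42) = -141.18 / 703.5411 ≈ -0.201

-0.201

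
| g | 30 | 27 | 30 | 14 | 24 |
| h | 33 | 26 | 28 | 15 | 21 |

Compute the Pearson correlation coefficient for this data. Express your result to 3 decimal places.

n = 5, Σg = 125, Σh = 123, Σg² = 3301, Σh² = 3215, Σgh = 3246
nΣgh − ΣgΣh = 16230 − 15375 = 855
nΣg² − (Σg)² = 16505 − 15625 = 880; nΣh² − (Σh)² = 16075 − 15129 = 946
r = 855 / √(880 × 946) = 855 / 912.4034 ≈ 0.937

0.937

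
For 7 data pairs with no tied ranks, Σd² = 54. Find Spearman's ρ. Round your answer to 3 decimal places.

0.036

ρ = 1 − 6Σd² / [n(n²−1)] = 1 − 6×54 / (7×48)
  = 1 − 324/336 = 1 − 0.9643 ≈ 0.036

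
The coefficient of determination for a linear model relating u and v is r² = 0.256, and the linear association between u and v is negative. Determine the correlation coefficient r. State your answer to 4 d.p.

|r| = √0.256 = 0.5060
The association is negative, so r = −0.5060.

-0.5060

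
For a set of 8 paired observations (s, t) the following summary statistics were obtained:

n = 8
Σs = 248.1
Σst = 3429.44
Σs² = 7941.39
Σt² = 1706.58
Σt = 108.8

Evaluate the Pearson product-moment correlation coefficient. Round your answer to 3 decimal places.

r = (nΣst − ΣsΣt) / √[(nΣs² − (Σs)²)(nΣt² − (Σt)²)]
Numerator: 8×3429.44 − 248.1×108.8 = 442.24
Denominator: √[(63531.12 − 61553.61)(13652.64 − 11837.44)] = √[1977.51 × 1815.2] = 1894.6177
r = 442.24 / 1894.6177 ≈ 0.233

0.233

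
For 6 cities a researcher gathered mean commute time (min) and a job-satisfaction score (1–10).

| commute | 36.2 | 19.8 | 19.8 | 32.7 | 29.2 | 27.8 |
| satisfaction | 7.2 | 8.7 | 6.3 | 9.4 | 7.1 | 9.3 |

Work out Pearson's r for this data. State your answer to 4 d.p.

n = 6, Σx = 165.5, Σy = 48, Σx² = 4789.29, Σy² = 392.48, Σxy = 1330.88
nΣxy − ΣxΣy = 7985.28 − 7944 = 41.28
nΣx² − (Σx)² = 28735.74 − 27390.25 = 1345.49; nΣy² − (Σy)² = 2354.88 − 2304 = 50.88
r = 41.28 / √(1345.49 × 50.88) = 41.28 / 261.6458 ≈ 0.1578

0.1578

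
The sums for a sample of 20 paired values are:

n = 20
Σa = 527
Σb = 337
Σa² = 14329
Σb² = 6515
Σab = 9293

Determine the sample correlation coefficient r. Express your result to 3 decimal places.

0.679

r = (nΣab − ΣaΣb) / √[(nΣa² − (Σa)²)(nΣb² − (Σb)²)]
Numerator: 20×9293 − 527×337 = 8261
Denominator: √[(286580 − 277729)(130300 − 113569)] = √[8851 × 16731] = 12169.0625
r = 8261 / 12169.0625 ≈ 0.679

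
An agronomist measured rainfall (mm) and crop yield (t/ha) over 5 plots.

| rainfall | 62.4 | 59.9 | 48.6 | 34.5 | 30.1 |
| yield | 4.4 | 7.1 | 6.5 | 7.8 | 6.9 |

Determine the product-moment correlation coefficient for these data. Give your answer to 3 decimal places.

-0.636

n = 5, Σx = 235.5, Σy = 32.7, Σx² = 11939.99, Σy² = 220.47, Σxy = 1492.54
nΣxy − ΣxΣy = 7462.7 − 7700.85 = -238.15
nΣx² − (Σx)² = 59699.95 − 55460.25 = 4239.7; nΣy² − (Σy)² = 1102.35 − 1069.29 = 33.06
r = -238.15 / √(4239.7 × 33.06) = -238.15 / 374.3855 ≈ -0.636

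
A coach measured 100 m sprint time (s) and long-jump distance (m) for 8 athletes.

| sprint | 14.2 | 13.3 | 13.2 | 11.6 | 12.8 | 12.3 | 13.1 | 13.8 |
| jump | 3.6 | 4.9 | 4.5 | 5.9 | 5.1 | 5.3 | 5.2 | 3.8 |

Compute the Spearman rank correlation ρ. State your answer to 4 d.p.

Rank sprint: 8, 6, 5, 1, 3, 2, 4, 7
Rank jump: 1, 4, 3, 8, 5, 7, 6, 2
d = rank(sprint) − rank(jump): 7, 2, 2, -7, -2, -5, -2, 5; Σd² = 164
ρ = 1 − 6Σd² / [n(n²−1)] = 1 − 6×164 / (8×63) = 1 − 984/504 ≈ -0.9524

-0.9524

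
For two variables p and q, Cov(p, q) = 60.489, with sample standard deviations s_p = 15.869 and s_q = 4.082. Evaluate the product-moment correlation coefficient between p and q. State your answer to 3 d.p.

0.934

r = Cov(p,q) / (s_p · s_q) = 60.489 / (15.869 × 4.082)
  = 60.489 / 64.7773 ≈ 0.934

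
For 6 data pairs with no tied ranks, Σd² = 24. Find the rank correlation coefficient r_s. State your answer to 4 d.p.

0.3143

ρ = 1 − 6Σd² / [n(n²−1)] = 1 − 6×24 / (6×35)
  = 1 − 144/210 = 1 − 0.68571 ≈ 0.3143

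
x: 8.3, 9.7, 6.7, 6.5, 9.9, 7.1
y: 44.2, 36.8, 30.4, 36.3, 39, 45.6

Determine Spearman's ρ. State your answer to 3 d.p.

Rank x: 4, 5, 2, 1, 6, 3
Rank y: 5, 3, 1, 2, 4, 6
d = rank(x) − rank(y): -1, 2, 1, -1, 2, -3; Σd² = 20
ρ = 1 − 6Σd² / [n(n²−1)] = 1 − 6×20 / (6×35) = 1 − 120/210 ≈ 0.429

0.429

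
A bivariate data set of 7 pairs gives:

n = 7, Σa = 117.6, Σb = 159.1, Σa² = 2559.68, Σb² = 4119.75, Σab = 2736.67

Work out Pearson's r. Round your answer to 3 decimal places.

0.118

r = (nΣab − ΣaΣb) / √[(nΣa² − (Σa)²)(nΣb² − (Σb)²)]
Numerator: 7×2736.67 − 117.6×159.1 = 446.53
Denominator: √[(17917.76 − 13829.76)(28838.25 − 25312.81)] = √[4088 × 3525.44] = 3796.3138
r = 446.53 / 3796.3138 ≈ 0.118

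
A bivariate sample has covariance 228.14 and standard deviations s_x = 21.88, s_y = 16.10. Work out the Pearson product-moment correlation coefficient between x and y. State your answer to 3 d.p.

0.648

r = Cov(x,y) / (s_x · s_y) = 228.14 / (21.88 × 16.10)
  = 228.14 / 352.2680 ≈ 0.648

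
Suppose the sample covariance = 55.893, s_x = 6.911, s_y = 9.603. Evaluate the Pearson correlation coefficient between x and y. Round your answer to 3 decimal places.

0.842

r = Cov(x,y) / (s_x · s_y) = 55.893 / (6.911 × 9.603)
  = 55.893 / 66.3663 ≈ 0.842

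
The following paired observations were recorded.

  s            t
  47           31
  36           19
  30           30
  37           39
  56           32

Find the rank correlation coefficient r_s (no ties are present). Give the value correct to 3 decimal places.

Rank s: 4, 2, 1, 3, 5
Rank t: 3, 1, 2, 5, 4
d = rank(s) − rank(t): 1, 1, -1, -2, 1; Σd² = 8
ρ = 1 − 6Σd² / [n(n²−1)] = 1 − 6×8 / (5×24) = 1 − 48/120 ≈ 0.600

0.600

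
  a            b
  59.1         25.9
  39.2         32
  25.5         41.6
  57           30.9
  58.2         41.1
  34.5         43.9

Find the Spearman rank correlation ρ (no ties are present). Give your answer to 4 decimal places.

-0.7714

Rank a: 6, 3, 1, 4, 5, 2
Rank b: 1, 3, 5, 2, 4, 6
d = rank(a) − rank(b): 5, 0, -4, 2, 1, -4; Σd² = 62
ρ = 1 − 6Σd² / [n(n²−1)] = 1 − 6×62 / (6×35) = 1 − 372/210 ≈ -0.7714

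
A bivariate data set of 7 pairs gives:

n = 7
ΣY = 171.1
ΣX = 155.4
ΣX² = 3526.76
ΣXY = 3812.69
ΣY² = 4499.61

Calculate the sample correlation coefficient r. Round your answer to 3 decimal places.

0.091

r = (nΣXY − ΣXΣY) / √[(nΣX² − (ΣX)²)(nΣY² − (ΣY)²)]
Numerator: 7×3812.69 − 155.4×171.1 = 99.89
Denominator: √[(24687.32 − 24149.16)(31497.27 − 29275.21)] = √[538.16 × 2222.06] = 1093.5373
r = 99.89 / 1093.5373 ≈ 0.091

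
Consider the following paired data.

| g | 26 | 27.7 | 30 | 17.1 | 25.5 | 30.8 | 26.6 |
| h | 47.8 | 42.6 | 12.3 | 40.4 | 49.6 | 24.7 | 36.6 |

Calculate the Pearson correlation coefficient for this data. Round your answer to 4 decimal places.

-0.5089

n = 7, Σg = 183.7, Σh = 254, Σg² = 4942.15, Σh² = 10292.86, Σgh = 6481.78
nΣgh − ΣgΣh = 45372.46 − 46659.8 = -1287.34
nΣg² − (Σg)² = 34595.05 − 33745.69 = 849.36; nΣh² − (Σh)² = 72050.02 − 64516 = 7534.02
r = -1287.34 / √(849.36 × 7534.02) = -1287.34 / 2529.6433 ≈ -0.5089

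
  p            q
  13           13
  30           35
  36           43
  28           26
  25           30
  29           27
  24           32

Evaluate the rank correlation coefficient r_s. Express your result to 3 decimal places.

Rank p: 1, 6, 7, 4, 3, 5, 2
Rank q: 1, 6, 7, 2, 4, 3, 5
d = rank(p) − rank(q): 0, 0, 0, 2, -1, 2, -3; Σd² = 18
ρ = 1 − 6Σd² / [n(n²−1)] = 1 − 6×18 / (7×48) = 1 − 108/336 ≈ 0.679

0.679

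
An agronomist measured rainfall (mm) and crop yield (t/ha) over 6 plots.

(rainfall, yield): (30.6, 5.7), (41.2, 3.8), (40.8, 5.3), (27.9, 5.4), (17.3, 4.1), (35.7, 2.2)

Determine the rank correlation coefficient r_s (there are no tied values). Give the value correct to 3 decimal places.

-0.371

Rank rainfall: 3, 6, 5, 2, 1, 4
Rank yield: 6, 2, 4, 5, 3, 1
d = rank(rainfall) − rank(yield): -3, 4, 1, -3, -2, 3; Σd² = 48
ρ = 1 − 6Σd² / [n(n²−1)] = 1 − 6×48 / (6×35) = 1 − 288/210 ≈ -0.371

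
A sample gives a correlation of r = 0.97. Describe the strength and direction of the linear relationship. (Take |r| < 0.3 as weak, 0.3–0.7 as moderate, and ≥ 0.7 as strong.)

strong positive

r = 0.97 > 0 so the relationship is positive.
|r| = 0.97, which falls in the strong range.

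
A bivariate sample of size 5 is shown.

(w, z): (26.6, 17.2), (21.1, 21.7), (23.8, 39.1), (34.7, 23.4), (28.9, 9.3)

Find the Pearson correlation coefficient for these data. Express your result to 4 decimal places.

-0.2831

n = 5, Σw = 135.1, Σz = 110.7, Σw² = 3758.51, Σz² = 2929.59, Σwz = 2926.72
nΣwz − ΣwΣz = 14633.6 − 14955.57 = -321.97
nΣw² − (Σw)² = 18792.55 − 18252.01 = 540.54; nΣz² − (Σz)² = 14647.95 − 12254.49 = 2393.46
r = -321.97 / √(540.54 × 2393.46) = -321.97 / 1137.4361 ≈ -0.2831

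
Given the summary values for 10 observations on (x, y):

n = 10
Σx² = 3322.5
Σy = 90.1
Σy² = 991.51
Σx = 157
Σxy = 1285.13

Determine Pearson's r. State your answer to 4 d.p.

-0.3297

r = (nΣxy − ΣxΣy) / √[(nΣx² − (Σx)²)(nΣy² − (Σy)²)]
Numerator: 10×1285.13 − 157×90.1 = -1294.4
Denominator: √[(33225 − 24649)(9915.1 − 8118.01)] = √[8576 × 1797.09] = 3925.7921
r = -1294.4 / 3925.7921 ≈ -0.3297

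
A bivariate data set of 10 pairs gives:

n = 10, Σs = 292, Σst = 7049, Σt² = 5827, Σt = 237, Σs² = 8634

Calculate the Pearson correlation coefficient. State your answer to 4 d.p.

0.8553

r = (nΣst − ΣsΣt) / √[(nΣs² − (Σs)²)(nΣt² − (Σt)²)]
Numerator: 10×7049 − 292×237 = 1286
Denominator: √[(86340 − 85264)(58270 − 56169)] = √[1076 × 2101] = 1503.5545
r = 1286 / 1503.5545 ≈ 0.8553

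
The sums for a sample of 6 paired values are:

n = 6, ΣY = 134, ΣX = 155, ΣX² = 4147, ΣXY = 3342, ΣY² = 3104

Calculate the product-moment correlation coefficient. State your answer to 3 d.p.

-0.949

r = (nΣXY − ΣXΣY) / √[(nΣX² − (ΣX)²)(nΣY² − (ΣY)²)]
Numerator: 6×3342 − 155×134 = -718
Denominator: √[(24882 − 24025)(18624 − 17956)] = √[857 × 668] = 756.6214
r = -718 / 756.6214 ≈ -0.949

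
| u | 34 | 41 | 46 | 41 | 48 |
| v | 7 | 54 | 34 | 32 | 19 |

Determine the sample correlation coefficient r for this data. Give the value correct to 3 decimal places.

0.282

n = 5, Σu = 210, Σv = 146, Σu² = 8938, Σv² = 5506, Σuv = 6240
nΣuv − ΣuΣv = 31200 − 30660 = 540
nΣu² − (Σu)² = 44690 − 44100 = 590; nΣv² − (Σv)² = 27530 − 21316 = 6214
r = 540 / √(590 × 6214) = 540 / 1914.7480 ≈ 0.282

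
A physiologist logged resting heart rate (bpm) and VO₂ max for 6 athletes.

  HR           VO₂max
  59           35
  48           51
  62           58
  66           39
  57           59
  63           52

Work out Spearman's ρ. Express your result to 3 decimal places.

Rank HR: 3, 1, 4, 6, 2, 5
Rank VO₂max: 1, 3, 5, 2, 6, 4
d = rank(HR) − rank(VO₂max): 2, -2, -1, 4, -4, 1; Σd² = 42
ρ = 1 − 6Σd² / [n(n²−1)] = 1 − 6×42 / (6×35) = 1 − 252/210 ≈ -0.200

-0.200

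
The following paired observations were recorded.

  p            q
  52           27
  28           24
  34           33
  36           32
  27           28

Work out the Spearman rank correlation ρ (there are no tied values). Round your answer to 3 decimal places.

Rank p: 5, 2, 3, 4, 1
Rank q: 2, 1, 5, 4, 3
d = rank(p) − rank(q): 3, 1, -2, 0, -2; Σd² = 18
ρ = 1 − 6Σd² / [n(n²−1)] = 1 − 6×18 / (5×24) = 1 − 108/120 ≈ 0.100

0.100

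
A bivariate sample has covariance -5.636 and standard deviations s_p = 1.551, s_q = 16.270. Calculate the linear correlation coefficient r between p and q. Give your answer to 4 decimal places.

-0.2233

r = Cov(p,q) / (s_p · s_q) = -5.636 / (1.551 × 16.270)
  = -5.636 / 25.2348 ≈ -0.2233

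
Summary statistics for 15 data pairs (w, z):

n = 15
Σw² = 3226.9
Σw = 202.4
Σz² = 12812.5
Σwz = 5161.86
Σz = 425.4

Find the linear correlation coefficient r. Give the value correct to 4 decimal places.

-0.9493

r = (nΣwz − ΣwΣz) / √[(nΣw² − (Σw)²)(nΣz² − (Σz)²)]
Numerator: 15×5161.86 − 202.4×425.4 = -8673.06
Denominator: √[(48403.5 − 40965.76)(192187.5 − 180965.16)] = √[7437.74 × 11222.34] = 9136.1287
r = -8673.06 / 9136.1287 ≈ -0.9493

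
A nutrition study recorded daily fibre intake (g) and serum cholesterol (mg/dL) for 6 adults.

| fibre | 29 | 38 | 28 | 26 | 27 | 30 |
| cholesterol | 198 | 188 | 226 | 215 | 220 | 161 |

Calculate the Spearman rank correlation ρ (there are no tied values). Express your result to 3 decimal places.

-0.714

Rank fibre: 4, 6, 3, 1, 2, 5
Rank cholesterol: 3, 2, 6, 4, 5, 1
d = rank(fibre) − rank(cholesterol): 1, 4, -3, -3, -3, 4; Σd² = 60
ρ = 1 − 6Σd² / [n(n²−1)] = 1 − 6×60 / (6×35) = 1 − 360/210 ≈ -0.714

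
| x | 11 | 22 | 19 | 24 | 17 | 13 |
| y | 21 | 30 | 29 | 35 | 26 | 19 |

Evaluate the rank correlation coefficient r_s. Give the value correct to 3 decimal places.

0.943

Rank x: 1, 5, 4, 6, 3, 2
Rank y: 2, 5, 4, 6, 3, 1
d = rank(x) − rank(y): -1, 0, 0, 0, 0, 1; Σd² = 2
ρ = 1 − 6Σd² / [n(n²−1)] = 1 − 6×2 / (6×35) = 1 − 12/210 ≈ 0.943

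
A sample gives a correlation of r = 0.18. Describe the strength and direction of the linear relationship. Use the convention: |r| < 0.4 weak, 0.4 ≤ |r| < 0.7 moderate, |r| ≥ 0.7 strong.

r = 0.18 > 0 so the relationship is positive.
|r| = 0.18, which falls in the weak range.

weak positive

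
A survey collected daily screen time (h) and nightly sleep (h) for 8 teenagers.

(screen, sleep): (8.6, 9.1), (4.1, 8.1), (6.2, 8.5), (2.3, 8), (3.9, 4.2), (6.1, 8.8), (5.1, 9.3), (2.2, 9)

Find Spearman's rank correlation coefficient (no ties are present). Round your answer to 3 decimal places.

Rank screen: 8, 4, 7, 2, 3, 6, 5, 1
Rank sleep: 7, 3, 4, 2, 1, 5, 8, 6
d = rank(screen) − rank(sleep): 1, 1, 3, 0, 2, 1, -3, -5; Σd² = 50
ρ = 1 − 6Σd² / [n(n²−1)] = 1 − 6×50 / (8×63) = 1 − 300/504 ≈ 0.405

0.405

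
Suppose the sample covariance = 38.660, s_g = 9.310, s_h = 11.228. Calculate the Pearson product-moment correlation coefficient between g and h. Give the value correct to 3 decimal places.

0.370

r = Cov(g,h) / (s_g · s_h) = 38.660 / (9.310 × 11.228)
  = 38.660 / 104.5327 ≈ 0.370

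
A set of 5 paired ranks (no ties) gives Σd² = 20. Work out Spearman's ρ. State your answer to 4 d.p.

0.0000

ρ = 1 − 6Σd² / [n(n²−1)] = 1 − 6×20 / (5×24)
  = 1 − 120/120 = 1 − 1.00000 ≈ 0.0000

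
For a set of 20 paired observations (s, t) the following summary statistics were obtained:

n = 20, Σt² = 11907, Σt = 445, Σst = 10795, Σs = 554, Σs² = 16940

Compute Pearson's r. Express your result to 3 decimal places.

r = (nΣst − ΣsΣt) / √[(nΣs² − (Σs)²)(nΣt² − (Σt)²)]
Numerator: 20×10795 − 554×445 = -30630
Denominator: √[(338800 − 306916)(238140 − 198025)] = √[31884 × 40115] = 35763.4822
r = -30630 / 35763.4822 ≈ -0.856

-0.856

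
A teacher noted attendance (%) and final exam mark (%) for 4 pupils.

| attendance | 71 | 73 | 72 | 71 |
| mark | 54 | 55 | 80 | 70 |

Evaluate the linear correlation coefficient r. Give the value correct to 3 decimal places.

n = 4, Σx = 287, Σy = 259, Σx² = 20595, Σy² = 17241, Σxy = 18579
nΣxy − ΣxΣy = 74316 − 74333 = -17
nΣx² − (Σx)² = 82380 − 82369 = 11; nΣy² − (Σy)² = 68964 − 67081 = 1883
r = -17 / √(11 × 1883) = -17 / 143.9201 ≈ -0.118

-0.118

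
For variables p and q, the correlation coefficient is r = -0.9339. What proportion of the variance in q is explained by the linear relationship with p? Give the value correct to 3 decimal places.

0.872

r² = (-0.9339)² = 0.872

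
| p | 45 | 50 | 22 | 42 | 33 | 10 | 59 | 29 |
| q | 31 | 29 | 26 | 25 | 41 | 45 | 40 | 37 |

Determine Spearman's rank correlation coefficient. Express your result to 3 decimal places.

-0.214

Rank p: 6, 7, 2, 5, 4, 1, 8, 3
Rank q: 4, 3, 2, 1, 7, 8, 6, 5
d = rank(p) − rank(q): 2, 4, 0, 4, -3, -7, 2, -2; Σd² = 102
ρ = 1 − 6Σd² / [n(n²−1)] = 1 − 6×102 / (8×63) = 1 − 612/504 ≈ -0.214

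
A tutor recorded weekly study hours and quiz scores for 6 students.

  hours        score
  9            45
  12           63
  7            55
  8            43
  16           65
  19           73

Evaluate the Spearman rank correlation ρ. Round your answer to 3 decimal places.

0.829

Rank hours: 3, 4, 1, 2, 5, 6
Rank score: 2, 4, 3, 1, 5, 6
d = rank(hours) − rank(score): 1, 0, -2, 1, 0, 0; Σd² = 6
ρ = 1 − 6Σd² / [n(n²−1)] = 1 − 6×6 / (6×35) = 1 − 36/210 ≈ 0.829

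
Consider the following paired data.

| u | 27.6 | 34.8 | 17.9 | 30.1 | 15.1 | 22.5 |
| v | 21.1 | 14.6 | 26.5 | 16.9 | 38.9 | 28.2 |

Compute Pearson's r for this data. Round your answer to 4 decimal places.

-0.9334

n = 6, Σu = 148, Σv = 146.2, Σu² = 3933.48, Σv² = 3954.68, Σuv = 3295.37
nΣuv − ΣuΣv = 19772.22 − 21637.6 = -1865.38
nΣu² − (Σu)² = 23600.88 − 21904 = 1696.88; nΣv² − (Σv)² = 23728.08 − 21374.44 = 2353.64
r = -1865.38 / √(1696.88 × 2353.64) = -1865.38 / 1998.4606 ≈ -0.9334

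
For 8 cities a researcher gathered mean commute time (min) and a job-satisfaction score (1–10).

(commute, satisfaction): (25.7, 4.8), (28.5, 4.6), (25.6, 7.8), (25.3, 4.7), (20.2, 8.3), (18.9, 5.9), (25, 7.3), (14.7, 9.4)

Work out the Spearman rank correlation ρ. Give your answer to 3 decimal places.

Rank commute: 7, 8, 6, 5, 3, 2, 4, 1
Rank satisfaction: 3, 1, 6, 2, 7, 4, 5, 8
d = rank(commute) − rank(satisfaction): 4, 7, 0, 3, -4, -2, -1, -7; Σd² = 144
ρ = 1 − 6Σd² / [n(n²−1)] = 1 − 6×144 / (8×63) = 1 − 864/504 ≈ -0.714

-0.714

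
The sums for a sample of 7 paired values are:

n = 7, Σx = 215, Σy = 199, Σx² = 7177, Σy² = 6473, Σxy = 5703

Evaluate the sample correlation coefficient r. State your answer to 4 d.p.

-0.5982

r = (nΣxy − ΣxΣy) / √[(nΣx² − (Σx)²)(nΣy² − (Σy)²)]
Numerator: 7×5703 − 215×199 = -2864
Denominator: √[(50239 − 46225)(45311 − 39601)] = √[4014 × 5710] = 4787.4774
r = -2864 / 4787.4774 ≈ -0.5982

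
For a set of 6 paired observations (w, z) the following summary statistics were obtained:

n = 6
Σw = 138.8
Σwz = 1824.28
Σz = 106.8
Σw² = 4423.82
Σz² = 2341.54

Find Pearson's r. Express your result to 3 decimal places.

-0.884

r = (nΣwz − ΣwΣz) / √[(nΣw² − (Σw)²)(nΣz² − (Σz)²)]
Numerator: 6×1824.28 − 138.8×106.8 = -3878.16
Denominator: √[(26542.92 − 19265.44)(14049.24 − 11406.24)] = √[7277.48 × 2643] = 4385.7017
r = -3878.16 / 4385.7017 ≈ -0.884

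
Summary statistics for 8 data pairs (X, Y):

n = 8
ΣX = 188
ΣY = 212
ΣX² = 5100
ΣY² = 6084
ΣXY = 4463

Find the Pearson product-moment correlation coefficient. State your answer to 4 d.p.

-0.9206

r = (nΣXY − ΣXΣY) / √[(nΣX² − (ΣX)²)(nΣY² − (ΣY)²)]
Numerator: 8×4463 − 188×212 = -4152
Denominator: √[(40800 − 35344)(48672 − 44944)] = √[5456 × 3728] = 4509.9854
r = -4152 / 4509.9854 ≈ -0.9206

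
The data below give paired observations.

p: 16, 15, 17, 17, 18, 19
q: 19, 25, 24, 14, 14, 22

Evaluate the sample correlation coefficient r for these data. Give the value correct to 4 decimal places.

n = 6, Σp = 102, Σq = 118, Σp² = 1744, Σq² = 2438, Σpq = 1995
nΣpq − ΣpΣq = 11970 − 12036 = -66
nΣp² − (Σp)² = 10464 − 10404 = 60; nΣq² − (Σq)² = 14628 − 13924 = 704
r = -66 / √(60 × 704) = -66 / 205.5237 ≈ -0.3211

-0.3211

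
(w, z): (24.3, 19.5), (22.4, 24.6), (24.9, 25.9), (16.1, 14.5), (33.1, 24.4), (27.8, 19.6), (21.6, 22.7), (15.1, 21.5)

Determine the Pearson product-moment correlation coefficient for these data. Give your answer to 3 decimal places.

n = 8, Σw = 185.3, Σz = 172.7, Σw² = 4534.49, Σz² = 3823.53, Σwz = 4070.74
nΣwz − ΣwΣz = 32565.92 − 32001.31 = 564.61
nΣw² − (Σw)² = 36275.92 − 34336.09 = 1939.83; nΣz² − (Σz)² = 30588.24 − 29825.29 = 762.95
r = 564.61 / √(1939.83 × 762.95) = 564.61 / 1216.5498 ≈ 0.464

0.464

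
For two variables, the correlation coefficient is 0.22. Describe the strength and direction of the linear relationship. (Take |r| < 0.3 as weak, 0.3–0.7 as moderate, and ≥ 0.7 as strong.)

weak positive

r = 0.22 > 0 so the relationship is positive.
|r| = 0.22, which falls in the weak range.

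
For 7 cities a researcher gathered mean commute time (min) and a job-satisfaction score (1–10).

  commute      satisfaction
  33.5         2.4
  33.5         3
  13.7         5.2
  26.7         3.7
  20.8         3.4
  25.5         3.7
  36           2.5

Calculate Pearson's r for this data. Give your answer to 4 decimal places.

n = 7, Σx = 189.7, Σy = 23.9, Σx² = 5523.97, Σy² = 86.99, Σxy = 606
nΣxy − ΣxΣy = 4242 − 4533.83 = -291.83
nΣx² − (Σx)² = 38667.79 − 35986.09 = 2681.7; nΣy² − (Σy)² = 608.93 − 571.21 = 37.72
r = -291.83 / √(2681.7 × 37.72) = -291.83 / 318.0467 ≈ -0.9176

-0.9176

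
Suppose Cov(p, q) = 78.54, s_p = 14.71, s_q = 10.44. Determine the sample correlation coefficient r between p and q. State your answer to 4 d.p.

r = Cov(p,q) / (s_p · s_q) = 78.54 / (14.71 × 10.44)
  = 78.54 / 153.5724 ≈ 0.5114

0.5114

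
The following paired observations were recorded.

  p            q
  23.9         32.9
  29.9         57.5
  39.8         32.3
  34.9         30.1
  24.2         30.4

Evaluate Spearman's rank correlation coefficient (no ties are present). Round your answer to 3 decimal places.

Rank p: 1, 3, 5, 4, 2
Rank q: 4, 5, 3, 1, 2
d = rank(p) − rank(q): -3, -2, 2, 3, 0; Σd² = 26
ρ = 1 − 6Σd² / [n(n²−1)] = 1 − 6×26 / (5×24) = 1 − 156/120 ≈ -0.300

-0.300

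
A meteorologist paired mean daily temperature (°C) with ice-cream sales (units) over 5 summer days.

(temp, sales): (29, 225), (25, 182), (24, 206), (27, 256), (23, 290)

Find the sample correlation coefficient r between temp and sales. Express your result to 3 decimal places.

-0.170

n = 5, Σx = 128, Σy = 1159, Σx² = 3300, Σy² = 275821, Σxy = 29601
nΣxy − ΣxΣy = 148005 − 148352 = -347
nΣx² − (Σx)² = 16500 − 16384 = 116; nΣy² − (Σy)² = 1379105 − 1343281 = 35824
r = -347 / √(116 × 35824) = -347 / 2038.5250 ≈ -0.170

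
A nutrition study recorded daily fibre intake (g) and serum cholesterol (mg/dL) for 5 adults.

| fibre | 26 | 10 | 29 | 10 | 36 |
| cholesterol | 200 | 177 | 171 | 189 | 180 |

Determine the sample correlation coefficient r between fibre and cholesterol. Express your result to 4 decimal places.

n = 5, Σx = 111, Σy = 917, Σx² = 3013, Σy² = 168691, Σxy = 20299
nΣxy − ΣxΣy = 101495 − 101787 = -292
nΣx² − (Σx)² = 15065 − 12321 = 2744; nΣy² − (Σy)² = 843455 − 840889 = 2566
r = -292 / √(2744 × 2566) = -292 / 2653.5079 ≈ -0.1100

-0.1100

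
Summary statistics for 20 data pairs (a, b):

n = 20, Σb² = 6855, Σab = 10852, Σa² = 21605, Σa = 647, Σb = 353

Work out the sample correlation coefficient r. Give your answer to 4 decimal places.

-0.8744

r = (nΣab − ΣaΣb) / √[(nΣa² − (Σa)²)(nΣb² − (Σb)²)]
Numerator: 20×10852 − 647×353 = -11351
Denominator: √[(432100 − 418609)(137100 − 124609)] = √[13491 × 12491] = 12981.3744
r = -11351 / 12981.3744 ≈ -0.8744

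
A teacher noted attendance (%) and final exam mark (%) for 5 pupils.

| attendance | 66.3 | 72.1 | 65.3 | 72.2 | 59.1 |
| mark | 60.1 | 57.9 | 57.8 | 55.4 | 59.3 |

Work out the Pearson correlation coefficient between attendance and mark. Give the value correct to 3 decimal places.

n = 5, Σx = 335, Σy = 290.5, Σx² = 22563.84, Σy² = 16890.91, Σxy = 19438.07
nΣxy − ΣxΣy = 97190.35 − 97317.5 = -127.15
nΣx² − (Σx)² = 112819.2 − 112225 = 594.2; nΣy² − (Σy)² = 84454.55 − 84390.25 = 64.3
r = -127.15 / √(594.2 × 64.3) = -127.15 / 195.4663 ≈ -0.650

-0.650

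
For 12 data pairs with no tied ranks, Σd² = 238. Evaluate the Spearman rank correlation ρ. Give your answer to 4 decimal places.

0.1678

ρ = 1 − 6Σd² / [n(n²−1)] = 1 − 6×238 / (12×143)
  = 1 − 1428/1716 = 1 − 0.83217 ≈ 0.1678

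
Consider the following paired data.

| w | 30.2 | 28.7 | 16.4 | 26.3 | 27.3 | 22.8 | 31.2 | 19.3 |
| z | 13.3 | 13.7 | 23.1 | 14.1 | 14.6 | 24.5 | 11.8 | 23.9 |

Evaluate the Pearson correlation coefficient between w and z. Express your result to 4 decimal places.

-0.9049

n = 8, Σw = 202.2, Σz = 139, Σw² = 5307.44, Σz² = 2620.86, Σwz = 3331.13
nΣwz − ΣwΣz = 26649.04 − 28105.8 = -1456.76
nΣw² − (Σw)² = 42459.52 − 40884.84 = 1574.68; nΣz² − (Σz)² = 20966.88 − 19321 = 1645.88
r = -1456.76 / √(1574.68 × 1645.88) = -1456.76 / 1609.8864 ≈ -0.9049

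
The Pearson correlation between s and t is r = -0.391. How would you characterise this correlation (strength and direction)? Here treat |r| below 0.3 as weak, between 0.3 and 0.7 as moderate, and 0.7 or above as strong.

r = -0.391 < 0 so the relationship is negative.
|r| = 0.391, which falls in the moderate range.

moderate negative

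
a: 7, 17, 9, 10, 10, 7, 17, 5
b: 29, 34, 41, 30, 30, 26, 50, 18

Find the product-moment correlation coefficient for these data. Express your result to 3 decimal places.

n = 8, Σa = 82, Σb = 258, Σa² = 982, Σb² = 8978, Σab = 2872
nΣab − ΣaΣb = 22976 − 21156 = 1820
nΣa² − (Σa)² = 7856 − 6724 = 1132; nΣb² − (Σb)² = 71824 − 66564 = 5260
r = 1820 / √(1132 × 5260) = 1820 / 2440.1475 ≈ 0.746

0.746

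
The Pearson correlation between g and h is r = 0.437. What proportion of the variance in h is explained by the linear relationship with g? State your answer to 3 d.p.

0.191

r² = (0.437)² = 0.191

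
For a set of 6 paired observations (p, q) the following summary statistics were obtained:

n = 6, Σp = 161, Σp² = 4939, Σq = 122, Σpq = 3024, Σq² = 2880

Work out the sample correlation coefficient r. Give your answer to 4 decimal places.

-0.5022

r = (nΣpq − ΣpΣq) / √[(nΣp² − (Σp)²)(nΣq² − (Σq)²)]
Numerator: 6×3024 − 161×122 = -1498
Denominator: √[(29634 − 25921)(17280 − 14884)] = √[3713 × 2396] = 2982.6746
r = -1498 / 2982.6746 ≈ -0.5022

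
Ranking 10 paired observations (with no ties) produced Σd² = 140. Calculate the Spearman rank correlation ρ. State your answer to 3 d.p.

ρ = 1 − 6Σd² / [n(n²−1)] = 1 − 6×140 / (10×99)
  = 1 − 840/990 = 1 − 0.8485 ≈ 0.152

0.152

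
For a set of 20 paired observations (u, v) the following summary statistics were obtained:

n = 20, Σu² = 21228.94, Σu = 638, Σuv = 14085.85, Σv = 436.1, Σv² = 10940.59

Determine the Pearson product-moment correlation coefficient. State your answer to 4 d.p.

0.1556

r = (nΣuv − ΣuΣv) / √[(nΣu² − (Σu)²)(nΣv² − (Σv)²)]
Numerator: 20×14085.85 − 638×436.1 = 3485.2
Denominator: √[(424578.8 − 407044)(218811.8 − 190183.21)] = √[17534.8 × 28628.59] = 22405.2806
r = 3485.2 / 22405.2806 ≈ 0.1556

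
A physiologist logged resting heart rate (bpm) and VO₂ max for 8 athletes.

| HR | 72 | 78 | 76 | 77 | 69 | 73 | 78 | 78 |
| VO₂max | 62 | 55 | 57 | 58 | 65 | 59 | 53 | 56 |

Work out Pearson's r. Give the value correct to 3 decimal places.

n = 8, Σx = 601, Σy = 465, Σx² = 45231, Σy² = 27133, Σxy = 34846
nΣxy − ΣxΣy = 278768 − 279465 = -697
nΣx² − (Σx)² = 361848 − 361201 = 647; nΣy² − (Σy)² = 217064 − 216225 = 839
r = -697 / √(647 × 839) = -697 / 736.7720 ≈ -0.946

-0.946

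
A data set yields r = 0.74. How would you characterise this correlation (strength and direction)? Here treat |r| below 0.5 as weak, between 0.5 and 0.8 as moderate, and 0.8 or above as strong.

r = 0.74 > 0 so the relationship is positive.
|r| = 0.74, which falls in the moderate range.

moderate positive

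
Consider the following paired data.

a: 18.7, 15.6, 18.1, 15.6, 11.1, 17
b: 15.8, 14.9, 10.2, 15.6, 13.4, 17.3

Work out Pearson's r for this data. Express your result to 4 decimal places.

n = 6, Σa = 96.1, Σb = 87.2, Σa² = 1576.23, Σb² = 1297.9, Σab = 1398.72
nΣab − ΣaΣb = 8392.32 − 8379.92 = 12.4
nΣa² − (Σa)² = 9457.38 − 9235.21 = 222.17; nΣb² − (Σb)² = 7787.4 − 7603.84 = 183.56
r = 12.4 / √(222.17 × 183.56) = 12.4 / 201.9444 ≈ 0.0614

0.0614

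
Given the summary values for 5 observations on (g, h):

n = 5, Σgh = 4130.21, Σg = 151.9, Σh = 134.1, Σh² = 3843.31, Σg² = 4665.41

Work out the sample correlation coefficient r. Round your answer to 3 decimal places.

r = (nΣgh − ΣgΣh) / √[(nΣg² − (Σg)²)(nΣh² − (Σh)²)]
Numerator: 5×4130.21 − 151.9×134.1 = 281.26
Denominator: √[(23327.05 − 23073.61)(19216.55 − 17982.81)] = √[253.44 × 1233.74] = 559.1771
r = 281.26 / 559.1771 ≈ 0.503

0.503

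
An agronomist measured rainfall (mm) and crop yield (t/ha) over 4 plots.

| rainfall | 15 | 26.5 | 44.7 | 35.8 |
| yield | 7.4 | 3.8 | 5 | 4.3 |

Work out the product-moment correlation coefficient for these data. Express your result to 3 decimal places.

-0.593

n = 4, Σx = 122, Σy = 20.5, Σx² = 4206.98, Σy² = 112.69, Σxy = 589.14
nΣxy − ΣxΣy = 2356.56 − 2501 = -144.44
nΣx² − (Σx)² = 16827.92 − 14884 = 1943.92; nΣy² − (Σy)² = 450.76 − 420.25 = 30.51
r = -144.44 / √(1943.92 × 30.51) = -144.44 / 243.5344 ≈ -0.593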